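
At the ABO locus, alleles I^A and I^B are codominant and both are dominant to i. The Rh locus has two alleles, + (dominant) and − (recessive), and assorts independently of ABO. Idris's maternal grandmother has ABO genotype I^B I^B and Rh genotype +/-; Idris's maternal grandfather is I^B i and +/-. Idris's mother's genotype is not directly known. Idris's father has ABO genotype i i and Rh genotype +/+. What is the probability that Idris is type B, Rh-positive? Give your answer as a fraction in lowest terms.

Idris's mother's ABO genotype from I^B I^B × I^B i: 1/2 I^B I^B, 1/2 I^B i.
Crossing each possibility with the father i i and summing P(type B): 1/2·1 + 1/2·1/2 = 3/4.
Similarly for Rh via the mother's Rh distribution: P(Rh+) = 1.
Independent loci: 3/4 × 1 = 3/4.

3/4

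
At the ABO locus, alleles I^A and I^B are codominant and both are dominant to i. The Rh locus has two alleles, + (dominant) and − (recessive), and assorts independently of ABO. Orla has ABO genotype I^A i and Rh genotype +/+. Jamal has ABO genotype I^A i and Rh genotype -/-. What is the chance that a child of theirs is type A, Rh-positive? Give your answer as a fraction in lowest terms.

3/4

ABO cross I^A i × I^A i → offspring phenotypes: 1/4 O, 3/4 A.
Rh cross +/+ × -/- → 1 Rh+.
Independent loci: P(type A, Rh-positive) = 3/4 × 1 = 3/4.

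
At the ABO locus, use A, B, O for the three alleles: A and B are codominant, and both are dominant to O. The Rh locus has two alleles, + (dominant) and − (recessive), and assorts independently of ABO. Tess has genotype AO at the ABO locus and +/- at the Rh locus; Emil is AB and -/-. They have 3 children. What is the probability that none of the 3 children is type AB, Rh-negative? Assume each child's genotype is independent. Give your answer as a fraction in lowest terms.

343/512

ABO cross AO × AB → 1/2 A, 1/4 B, 1/4 AB.
Rh cross +/- × -/- → 1/2 Rh+, 1/2 Rh-; so P(type AB, Rh-negative) = 1/4 × 1/2 = 1/8 per child.
P(not type AB, Rh-negative) = 7/8 for one child; (7/8)^3 = 343/512.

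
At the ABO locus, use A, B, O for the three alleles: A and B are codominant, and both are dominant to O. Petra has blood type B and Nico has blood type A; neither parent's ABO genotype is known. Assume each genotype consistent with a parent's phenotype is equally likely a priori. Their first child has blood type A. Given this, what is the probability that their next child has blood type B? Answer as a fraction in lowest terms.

1/12

Possible genotypes: Petra ∈ {BB, BO}; Nico ∈ {AA, AO}.
Weight each parental genotype pair by prior × P(type-A child):
  BO × AA: posterior weight 2/3; P(next child type B) = 0.
  BO × AO: posterior weight 1/3; P(next child type B) = 1/4.
Weighted sum = 1/12.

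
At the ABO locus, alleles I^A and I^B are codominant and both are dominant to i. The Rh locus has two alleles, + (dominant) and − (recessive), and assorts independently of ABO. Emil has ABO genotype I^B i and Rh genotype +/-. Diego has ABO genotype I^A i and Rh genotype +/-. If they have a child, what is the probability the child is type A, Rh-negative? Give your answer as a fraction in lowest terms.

ABO cross I^B i × I^A i → offspring phenotypes: 1/4 O, 1/4 A, 1/4 B, 1/4 AB.
Rh cross +/- × +/- → 3/4 Rh+, 1/4 Rh-.
Independent loci: P(type A, Rh-negative) = 1/4 × 1/4 = 1/16.

1/16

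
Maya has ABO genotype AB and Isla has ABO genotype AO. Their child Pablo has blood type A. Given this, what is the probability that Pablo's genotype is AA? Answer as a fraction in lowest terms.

1/2

Cross AB × AO → 1/4 AA, 1/4 AB, 1/4 AO, 1/4 BO.
Type-A genotypes among offspring: AA (1/4), AO (1/4); total 1/2.
P(AA | type A) = (1/4) / (1/2) = 1/2.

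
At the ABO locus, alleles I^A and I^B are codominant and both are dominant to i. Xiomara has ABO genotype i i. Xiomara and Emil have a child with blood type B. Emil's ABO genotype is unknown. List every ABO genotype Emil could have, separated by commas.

For each candidate genotype of Emil, check whether crossing it with i i can produce every observed child phenotype.
  I^A I^A → possible child types {A} ✗
  I^A I^B → possible child types {A, B} ✓
  I^A i → possible child types {O, A} ✗
  I^B I^B → possible child types {B} ✓
  I^B i → possible child types {O, B} ✓
  i i → possible child types {O} ✗

I^A I^B, I^B I^B, I^B i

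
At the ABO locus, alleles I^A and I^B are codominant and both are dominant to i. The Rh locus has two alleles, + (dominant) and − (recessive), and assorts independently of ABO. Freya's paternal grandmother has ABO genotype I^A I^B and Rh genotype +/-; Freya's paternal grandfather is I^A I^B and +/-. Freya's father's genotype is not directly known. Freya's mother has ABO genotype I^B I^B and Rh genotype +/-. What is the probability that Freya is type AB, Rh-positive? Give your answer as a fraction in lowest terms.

3/8

Freya's father's ABO genotype from I^A I^B × I^A I^B: 1/4 I^A I^A, 1/2 I^A I^B, 1/4 I^B I^B.
Crossing each possibility with the mother I^B I^B and summing P(type AB): 1/4·1 + 1/2·1/2 + 1/4·0 = 1/2.
Similarly for Rh via the father's Rh distribution: P(Rh+) = 3/4.
Independent loci: 1/2 × 3/4 = 3/8.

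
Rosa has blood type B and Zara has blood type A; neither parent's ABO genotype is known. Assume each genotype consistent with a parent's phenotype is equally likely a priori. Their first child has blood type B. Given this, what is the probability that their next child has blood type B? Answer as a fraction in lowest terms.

5/12

Possible genotypes: Rosa ∈ {BB, BO}; Zara ∈ {AA, AO}.
Weight each parental genotype pair by prior × P(type-B child):
  BB × AO: posterior weight 2/3; P(next child type B) = 1/2.
  BO × AO: posterior weight 1/3; P(next child type B) = 1/4.
Weighted sum = 5/12.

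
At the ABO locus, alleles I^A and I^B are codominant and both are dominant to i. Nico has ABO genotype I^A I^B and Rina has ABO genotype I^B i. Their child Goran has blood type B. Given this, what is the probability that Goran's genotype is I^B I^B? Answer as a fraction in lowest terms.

1/2

Cross I^A I^B × I^B i → 1/4 I^A I^B, 1/4 I^A i, 1/4 I^B I^B, 1/4 I^B i.
Type-B genotypes among offspring: I^B I^B (1/4), I^B i (1/4); total 1/2.
P(I^B I^B | type B) = (1/4) / (1/2) = 1/2.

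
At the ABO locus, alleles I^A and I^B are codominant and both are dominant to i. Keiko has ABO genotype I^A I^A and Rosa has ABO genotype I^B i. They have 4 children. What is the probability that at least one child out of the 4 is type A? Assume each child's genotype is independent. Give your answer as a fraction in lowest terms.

15/16

ABO cross I^A I^A × I^B i → 1/2 A, 1/2 AB.
So P(type A) = 1/2 per child.
P(none) = (1/2)^4 = 1/16; P(at least one) = 1 − 1/16 = 15/16.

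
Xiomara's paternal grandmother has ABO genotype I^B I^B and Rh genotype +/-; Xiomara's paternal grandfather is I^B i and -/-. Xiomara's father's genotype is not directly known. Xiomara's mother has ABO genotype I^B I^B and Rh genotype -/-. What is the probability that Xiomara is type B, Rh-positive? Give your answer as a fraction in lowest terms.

1/4

Xiomara's father's ABO genotype from I^B I^B × I^B i: 1/2 I^B I^B, 1/2 I^B i.
Crossing each possibility with the mother I^B I^B and summing P(type B): 1/2·1 + 1/2·1 = 1.
Similarly for Rh via the father's Rh distribution: P(Rh+) = 1/4.
Independent loci: 1 × 1/4 = 1/4.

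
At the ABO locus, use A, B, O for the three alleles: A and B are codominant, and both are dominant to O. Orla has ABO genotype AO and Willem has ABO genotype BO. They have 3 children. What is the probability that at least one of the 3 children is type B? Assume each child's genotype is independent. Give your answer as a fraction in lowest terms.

37/64

ABO cross AO × BO → 1/4 O, 1/4 A, 1/4 B, 1/4 AB.
So P(type B) = 1/4 per child.
P(none) = (3/4)^3 = 27/64; P(at least one) = 1 − 27/64 = 37/64.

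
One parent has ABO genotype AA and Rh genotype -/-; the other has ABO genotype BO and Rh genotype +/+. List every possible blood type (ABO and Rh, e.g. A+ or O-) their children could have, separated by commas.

A+, AB+

Gametes from AA × BO give offspring ABO genotypes AB, AO, i.e. phenotypes A, AB.
Rh cross -/- × +/+ → phenotypes Rh+.
Combining independently: A+, AB+.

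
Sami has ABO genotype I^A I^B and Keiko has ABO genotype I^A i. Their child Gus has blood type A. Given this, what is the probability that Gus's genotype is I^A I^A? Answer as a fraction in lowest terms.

1/2

Cross I^A I^B × I^A i → 1/4 I^A I^A, 1/4 I^A I^B, 1/4 I^A i, 1/4 I^B i.
Type-A genotypes among offspring: I^A I^A (1/4), I^A i (1/4); total 1/2.
P(I^A I^A | type A) = (1/4) / (1/2) = 1/2.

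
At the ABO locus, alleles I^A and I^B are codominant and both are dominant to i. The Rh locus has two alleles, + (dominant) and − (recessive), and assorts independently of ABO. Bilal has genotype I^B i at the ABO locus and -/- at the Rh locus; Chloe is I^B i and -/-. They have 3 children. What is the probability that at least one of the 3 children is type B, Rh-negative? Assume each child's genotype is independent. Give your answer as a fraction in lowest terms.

63/64

ABO cross I^B i × I^B i → 1/4 O, 3/4 B.
Rh cross -/- × -/- → 1 Rh-; so P(type B, Rh-negative) = 3/4 × 1 = 3/4 per child.
P(none) = (1/4)^3 = 1/64; P(at least one) = 1 − 1/64 = 63/64.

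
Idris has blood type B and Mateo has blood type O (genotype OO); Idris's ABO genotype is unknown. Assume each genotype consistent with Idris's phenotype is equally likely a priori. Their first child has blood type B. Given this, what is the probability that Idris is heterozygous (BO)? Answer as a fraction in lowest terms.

Possible genotypes: Idris ∈ {BB, BO}; Mateo ∈ {OO}.
Weight each parental genotype pair by prior × P(type-B child):
  BB × OO: posterior weight 2/3.
  BO × OO: posterior weight 1/3.
Sum the posterior weight over pairs where Idris is BO: 1/3.

1/3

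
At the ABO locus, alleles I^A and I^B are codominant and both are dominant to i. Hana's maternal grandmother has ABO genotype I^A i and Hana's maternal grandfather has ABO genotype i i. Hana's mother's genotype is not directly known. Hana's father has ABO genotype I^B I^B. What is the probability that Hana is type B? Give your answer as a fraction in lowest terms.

3/4

Hana's mother's ABO genotype from I^A i × i i: 1/2 I^A i, 1/2 i i.
Crossing each possibility with the father I^B I^B and summing P(type B): 1/2·1/2 + 1/2·1 = 3/4.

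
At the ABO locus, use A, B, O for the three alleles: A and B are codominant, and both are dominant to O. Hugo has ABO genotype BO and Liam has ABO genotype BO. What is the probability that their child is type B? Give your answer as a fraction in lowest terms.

3/4

ABO cross BO × BO → offspring phenotypes: 1/4 O, 3/4 B.
So P(type B) = 3/4.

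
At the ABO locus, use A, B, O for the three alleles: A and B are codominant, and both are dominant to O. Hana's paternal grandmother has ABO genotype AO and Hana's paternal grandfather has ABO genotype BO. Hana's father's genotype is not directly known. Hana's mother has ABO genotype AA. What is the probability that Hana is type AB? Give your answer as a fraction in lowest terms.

Hana's father's ABO genotype from AO × BO: 1/4 AB, 1/4 AO, 1/4 BO, 1/4 OO.
Crossing each possibility with the mother AA and summing P(type AB): 1/4·1/2 + 1/4·0 + 1/4·1/2 + 1/4·0 = 1/4.

1/4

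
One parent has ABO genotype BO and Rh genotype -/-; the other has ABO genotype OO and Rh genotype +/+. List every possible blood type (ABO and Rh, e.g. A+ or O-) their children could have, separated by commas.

O+, B+

Gametes from BO × OO give offspring ABO genotypes BO, OO, i.e. phenotypes O, B.
Rh cross -/- × +/+ → phenotypes Rh+.
Combining independently: O+, B+.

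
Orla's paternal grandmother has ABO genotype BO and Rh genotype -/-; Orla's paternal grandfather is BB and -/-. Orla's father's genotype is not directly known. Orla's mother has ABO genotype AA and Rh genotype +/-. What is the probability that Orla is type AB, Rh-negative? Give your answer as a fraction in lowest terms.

Orla's father's ABO genotype from BO × BB: 1/2 BB, 1/2 BO.
Crossing each possibility with the mother AA and summing P(type AB): 1/2·1 + 1/2·1/2 = 3/4.
Similarly for Rh via the father's Rh distribution: P(Rh-) = 1/2.
Independent loci: 3/4 × 1/2 = 3/8.

3/8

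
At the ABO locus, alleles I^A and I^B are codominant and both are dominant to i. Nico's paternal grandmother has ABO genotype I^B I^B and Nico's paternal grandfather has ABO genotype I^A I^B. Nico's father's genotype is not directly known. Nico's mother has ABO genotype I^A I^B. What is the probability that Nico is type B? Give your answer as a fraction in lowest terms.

3/8

Nico's father's ABO genotype from I^B I^B × I^A I^B: 1/2 I^A I^B, 1/2 I^B I^B.
Crossing each possibility with the mother I^A I^B and summing P(type B): 1/2·1/4 + 1/2·1/2 = 3/8.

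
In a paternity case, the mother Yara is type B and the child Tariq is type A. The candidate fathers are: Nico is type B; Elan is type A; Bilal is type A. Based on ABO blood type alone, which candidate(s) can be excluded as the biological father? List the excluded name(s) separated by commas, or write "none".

Nico

A candidate is excluded only if no genotype consistent with his phenotype could produce a type A child with a type B mother.
Nico (type B): no genotype consistent with that phenotype can produce a type-A child with a type-B mother.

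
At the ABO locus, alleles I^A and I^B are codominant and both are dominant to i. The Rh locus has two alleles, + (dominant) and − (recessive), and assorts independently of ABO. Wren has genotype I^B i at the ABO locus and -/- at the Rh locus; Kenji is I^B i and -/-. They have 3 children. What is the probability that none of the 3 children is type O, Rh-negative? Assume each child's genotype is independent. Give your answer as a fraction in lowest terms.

ABO cross I^B i × I^B i → 1/4 O, 3/4 B.
Rh cross -/- × -/- → 1 Rh-; so P(type O, Rh-negative) = 1/4 × 1 = 1/4 per child.
P(not type O, Rh-negative) = 3/4 for one child; (3/4)^3 = 27/64.

27/64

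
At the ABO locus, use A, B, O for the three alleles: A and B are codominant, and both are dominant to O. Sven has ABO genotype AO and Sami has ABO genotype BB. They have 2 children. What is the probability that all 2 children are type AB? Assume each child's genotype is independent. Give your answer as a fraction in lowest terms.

1/4

ABO cross AO × BB → 1/2 B, 1/2 AB.
So P(type AB) = 1/2 per child.
All 2 independent: (1/2)^2 = 1/4.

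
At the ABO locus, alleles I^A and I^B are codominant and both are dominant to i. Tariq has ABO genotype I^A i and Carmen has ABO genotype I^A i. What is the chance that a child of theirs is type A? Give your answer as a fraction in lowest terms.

ABO cross I^A i × I^A i → offspring phenotypes: 1/4 O, 3/4 A.
So P(type A) = 3/4.

3/4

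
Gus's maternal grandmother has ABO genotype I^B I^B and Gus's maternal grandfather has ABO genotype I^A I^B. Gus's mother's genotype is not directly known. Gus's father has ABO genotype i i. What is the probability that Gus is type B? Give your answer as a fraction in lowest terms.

3/4

Gus's mother's ABO genotype from I^B I^B × I^A I^B: 1/2 I^A I^B, 1/2 I^B I^B.
Crossing each possibility with the father i i and summing P(type B): 1/2·1/2 + 1/2·1 = 3/4.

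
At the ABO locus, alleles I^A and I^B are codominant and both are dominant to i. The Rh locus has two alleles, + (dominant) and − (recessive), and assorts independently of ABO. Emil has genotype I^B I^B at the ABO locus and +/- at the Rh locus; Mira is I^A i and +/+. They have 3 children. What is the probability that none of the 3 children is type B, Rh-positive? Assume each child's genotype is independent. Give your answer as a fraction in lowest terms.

ABO cross I^B I^B × I^A i → 1/2 B, 1/2 AB.
Rh cross +/- × +/+ → 1 Rh+; so P(type B, Rh-positive) = 1/2 × 1 = 1/2 per child.
P(not type B, Rh-positive) = 1/2 for one child; (1/2)^3 = 1/8.

1/8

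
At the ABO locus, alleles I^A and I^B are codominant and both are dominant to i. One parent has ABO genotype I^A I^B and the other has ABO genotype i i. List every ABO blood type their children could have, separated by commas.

A, B

Gametes from I^A I^B × i i give offspring ABO genotypes I^A i, I^B i, i.e. phenotypes A, B.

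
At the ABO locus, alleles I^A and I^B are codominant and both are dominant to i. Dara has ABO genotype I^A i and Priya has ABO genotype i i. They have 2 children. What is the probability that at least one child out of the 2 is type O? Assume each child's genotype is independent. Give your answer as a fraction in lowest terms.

ABO cross I^A i × i i → 1/2 O, 1/2 A.
So P(type O) = 1/2 per child.
P(none) = (1/2)^2 = 1/4; P(at least one) = 1 − 1/4 = 3/4.

3/4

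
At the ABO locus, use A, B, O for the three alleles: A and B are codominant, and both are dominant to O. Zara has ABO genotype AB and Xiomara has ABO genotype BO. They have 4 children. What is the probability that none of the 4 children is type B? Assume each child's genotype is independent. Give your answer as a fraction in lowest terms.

1/16

ABO cross AB × BO → 1/4 A, 1/2 B, 1/4 AB.
So P(type B) = 1/2 per child.
P(not type B) = 1/2 for one child; (1/2)^4 = 1/16.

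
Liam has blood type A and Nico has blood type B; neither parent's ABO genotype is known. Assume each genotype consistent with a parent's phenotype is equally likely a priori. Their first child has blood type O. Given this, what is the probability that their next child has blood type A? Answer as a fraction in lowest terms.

Possible genotypes: Liam ∈ {I^A I^A, I^A i}; Nico ∈ {I^B I^B, I^B i}.
Weight each parental genotype pair by prior × P(type-O child):
  I^A i × I^B i: posterior weight 1; P(next child type A) = 1/4.
Weighted sum = 1/4.

1/4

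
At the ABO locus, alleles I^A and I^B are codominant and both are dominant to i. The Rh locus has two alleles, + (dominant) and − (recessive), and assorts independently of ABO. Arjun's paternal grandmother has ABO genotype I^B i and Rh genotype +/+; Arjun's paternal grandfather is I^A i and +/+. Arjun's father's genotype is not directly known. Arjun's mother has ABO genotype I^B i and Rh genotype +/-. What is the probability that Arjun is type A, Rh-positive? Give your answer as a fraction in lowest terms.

Arjun's father's ABO genotype from I^B i × I^A i: 1/4 I^A I^B, 1/4 I^A i, 1/4 I^B i, 1/4 i i.
Crossing each possibility with the mother I^B i and summing P(type A): 1/4·1/4 + 1/4·1/4 + 1/4·0 + 1/4·0 = 1/8.
Similarly for Rh via the father's Rh distribution: P(Rh+) = 1.
Independent loci: 1/8 × 1 = 1/8.

1/8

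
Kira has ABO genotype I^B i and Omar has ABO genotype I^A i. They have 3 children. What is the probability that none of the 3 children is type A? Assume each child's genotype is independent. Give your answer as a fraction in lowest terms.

27/64

ABO cross I^B i × I^A i → 1/4 O, 1/4 A, 1/4 B, 1/4 AB.
So P(type A) = 1/4 per child.
P(not type A) = 3/4 for one child; (3/4)^3 = 27/64.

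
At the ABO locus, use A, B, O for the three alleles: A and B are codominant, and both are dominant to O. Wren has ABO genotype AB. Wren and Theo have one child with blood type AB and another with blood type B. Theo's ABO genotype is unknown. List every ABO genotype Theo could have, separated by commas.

For each candidate genotype of Theo, check whether crossing it with AB can produce every observed child phenotype.
  AA → possible child types {A, AB} ✗
  AB → possible child types {A, B, AB} ✓
  AO → possible child types {A, B, AB} ✓
  BB → possible child types {B, AB} ✓
  BO → possible child types {A, B, AB} ✓
  OO → possible child types {A, B} ✗

AB, AO, BB, BO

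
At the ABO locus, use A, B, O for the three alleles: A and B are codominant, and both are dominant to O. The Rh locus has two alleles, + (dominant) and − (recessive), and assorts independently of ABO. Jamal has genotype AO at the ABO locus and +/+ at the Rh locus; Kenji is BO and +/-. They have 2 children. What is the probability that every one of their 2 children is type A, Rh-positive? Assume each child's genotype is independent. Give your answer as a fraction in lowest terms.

ABO cross AO × BO → 1/4 O, 1/4 A, 1/4 B, 1/4 AB.
Rh cross +/+ × +/- → 1 Rh+; so P(type A, Rh-positive) = 1/4 × 1 = 1/4 per child.
All 2 independent: (1/4)^2 = 1/16.

1/16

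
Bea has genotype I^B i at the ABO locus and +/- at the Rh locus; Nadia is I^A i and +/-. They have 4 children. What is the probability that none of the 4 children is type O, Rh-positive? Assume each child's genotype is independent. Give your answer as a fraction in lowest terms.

28561/65536

ABO cross I^B i × I^A i → 1/4 O, 1/4 A, 1/4 B, 1/4 AB.
Rh cross +/- × +/- → 3/4 Rh+, 1/4 Rh-; so P(type O, Rh-positive) = 1/4 × 3/4 = 3/16 per child.
P(not type O, Rh-positive) = 13/16 for one child; (13/16)^4 = 28561/65536.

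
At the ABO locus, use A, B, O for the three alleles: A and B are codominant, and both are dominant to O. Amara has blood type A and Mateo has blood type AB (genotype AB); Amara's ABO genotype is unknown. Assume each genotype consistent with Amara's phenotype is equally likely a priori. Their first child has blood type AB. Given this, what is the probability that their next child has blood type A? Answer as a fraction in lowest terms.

1/2

Possible genotypes: Amara ∈ {AA, AO}; Mateo ∈ {AB}.
Weight each parental genotype pair by prior × P(type-AB child):
  AA × AB: posterior weight 2/3; P(next child type A) = 1/2.
  AO × AB: posterior weight 1/3; P(next child type A) = 1/2.
Weighted sum = 1/2.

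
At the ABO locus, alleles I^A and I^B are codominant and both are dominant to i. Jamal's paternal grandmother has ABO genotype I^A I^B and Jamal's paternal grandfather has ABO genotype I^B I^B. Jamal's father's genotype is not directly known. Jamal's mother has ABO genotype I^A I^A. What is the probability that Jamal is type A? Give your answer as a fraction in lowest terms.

1/4

Jamal's father's ABO genotype from I^A I^B × I^B I^B: 1/2 I^A I^B, 1/2 I^B I^B.
Crossing each possibility with the mother I^A I^A and summing P(type A): 1/2·1/2 + 1/2·0 = 1/4.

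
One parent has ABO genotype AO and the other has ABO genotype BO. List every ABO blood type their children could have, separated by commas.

O, A, B, AB

Gametes from AO × BO give offspring ABO genotypes AB, AO, BO, OO, i.e. phenotypes O, A, B, AB.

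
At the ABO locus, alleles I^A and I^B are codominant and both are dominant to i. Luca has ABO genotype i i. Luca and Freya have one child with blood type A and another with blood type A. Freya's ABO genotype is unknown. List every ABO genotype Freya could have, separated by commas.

I^A I^A, I^A I^B, I^A i

For each candidate genotype of Freya, check whether crossing it with i i can produce every observed child phenotype.
  I^A I^A → possible child types {A} ✓
  I^A I^B → possible child types {A, B} ✓
  I^A i → possible child types {O, A} ✓
  I^B I^B → possible child types {B} ✗
  I^B i → possible child types {O, B} ✗
  i i → possible child types {O} ✗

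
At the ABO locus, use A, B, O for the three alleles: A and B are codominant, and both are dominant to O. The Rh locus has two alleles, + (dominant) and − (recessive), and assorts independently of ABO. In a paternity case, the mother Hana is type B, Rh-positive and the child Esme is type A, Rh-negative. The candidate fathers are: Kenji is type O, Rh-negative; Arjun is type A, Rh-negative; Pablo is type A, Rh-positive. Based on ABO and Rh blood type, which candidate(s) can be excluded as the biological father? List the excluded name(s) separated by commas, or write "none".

A candidate is excluded only if no genotype consistent with his phenotype could produce a type A, Rh-negative child with a type B, Rh-positive mother.
Kenji (type O, Rh-): no genotype consistent with that phenotype can produce a type-A Rh- child with a type-B mother.

Kenji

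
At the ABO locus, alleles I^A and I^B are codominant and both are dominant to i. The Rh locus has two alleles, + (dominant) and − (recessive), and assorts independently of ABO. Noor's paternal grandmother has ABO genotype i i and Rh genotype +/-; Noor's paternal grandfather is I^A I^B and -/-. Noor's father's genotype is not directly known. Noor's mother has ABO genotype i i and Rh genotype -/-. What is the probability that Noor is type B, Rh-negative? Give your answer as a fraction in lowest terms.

Noor's father's ABO genotype from i i × I^A I^B: 1/2 I^A i, 1/2 I^B i.
Crossing each possibility with the mother i i and summing P(type B): 1/2·0 + 1/2·1/2 = 1/4.
Similarly for Rh via the father's Rh distribution: P(Rh-) = 3/4.
Independent loci: 1/4 × 3/4 = 3/16.

3/16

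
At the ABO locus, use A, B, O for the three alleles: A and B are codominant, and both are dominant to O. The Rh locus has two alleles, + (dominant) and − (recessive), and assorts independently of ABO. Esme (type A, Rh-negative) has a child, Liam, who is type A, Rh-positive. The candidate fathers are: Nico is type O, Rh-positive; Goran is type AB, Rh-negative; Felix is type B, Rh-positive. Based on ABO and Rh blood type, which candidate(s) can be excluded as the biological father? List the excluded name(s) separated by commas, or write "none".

Goran

A candidate is excluded only if no genotype consistent with his phenotype could produce a type A, Rh-positive child with a type A, Rh-negative mother.
Goran (type AB, Rh-): no genotype consistent with that phenotype can produce a type-A Rh+ child with a type-A mother.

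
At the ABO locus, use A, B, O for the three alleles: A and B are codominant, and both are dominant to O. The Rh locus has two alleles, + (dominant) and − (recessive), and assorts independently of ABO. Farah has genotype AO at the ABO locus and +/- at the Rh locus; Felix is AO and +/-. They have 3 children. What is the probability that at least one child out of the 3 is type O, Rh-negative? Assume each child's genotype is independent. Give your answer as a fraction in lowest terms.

ABO cross AO × AO → 1/4 O, 3/4 A.
Rh cross +/- × +/- → 3/4 Rh+, 1/4 Rh-; so P(type O, Rh-negative) = 1/4 × 1/4 = 1/16 per child.
P(none) = (15/16)^3 = 3375/4096; P(at least one) = 1 − 3375/4096 = 721/4096.

721/4096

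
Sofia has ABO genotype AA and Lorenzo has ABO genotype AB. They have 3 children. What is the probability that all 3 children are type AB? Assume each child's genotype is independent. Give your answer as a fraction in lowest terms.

ABO cross AA × AB → 1/2 A, 1/2 AB.
So P(type AB) = 1/2 per child.
All 3 independent: (1/2)^3 = 1/8.

1/8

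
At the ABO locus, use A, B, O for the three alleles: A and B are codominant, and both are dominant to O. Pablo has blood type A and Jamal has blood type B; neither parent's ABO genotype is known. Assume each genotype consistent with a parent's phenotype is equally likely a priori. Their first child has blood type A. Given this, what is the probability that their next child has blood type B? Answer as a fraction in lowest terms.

1/12

Possible genotypes: Pablo ∈ {AA, AO}; Jamal ∈ {BB, BO}.
Weight each parental genotype pair by prior × P(type-A child):
  AA × BO: posterior weight 2/3; P(next child type B) = 0.
  AO × BO: posterior weight 1/3; P(next child type B) = 1/4.
Weighted sum = 1/12.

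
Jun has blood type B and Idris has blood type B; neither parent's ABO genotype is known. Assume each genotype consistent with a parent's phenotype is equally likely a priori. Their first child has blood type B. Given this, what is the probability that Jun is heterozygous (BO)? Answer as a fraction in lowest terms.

Possible genotypes: Jun ∈ {BB, BO}; Idris ∈ {BB, BO}.
Weight each parental genotype pair by prior × P(type-B child):
  BB × BB: posterior weight 4/15.
  BB × BO: posterior weight 4/15.
  BO × BB: posterior weight 4/15.
  BO × BO: posterior weight 1/5.
Sum the posterior weight over pairs where Jun is BO: 7/15.

7/15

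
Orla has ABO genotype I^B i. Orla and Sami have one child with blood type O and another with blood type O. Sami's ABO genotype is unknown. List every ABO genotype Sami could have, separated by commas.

I^A i, I^B i, i i

For each candidate genotype of Sami, check whether crossing it with I^B i can produce every observed child phenotype.
  I^A I^A → possible child types {A, AB} ✗
  I^A I^B → possible child types {A, B, AB} ✗
  I^A i → possible child types {O, A, B, AB} ✓
  I^B I^B → possible child types {B} ✗
  I^B i → possible child types {O, B} ✓
  i i → possible child types {O, B} ✓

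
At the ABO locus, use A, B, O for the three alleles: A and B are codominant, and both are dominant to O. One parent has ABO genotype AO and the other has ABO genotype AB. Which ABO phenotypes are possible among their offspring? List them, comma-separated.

Gametes from AO × AB give offspring ABO genotypes AA, AB, AO, BO, i.e. phenotypes A, B, AB.

A, B, AB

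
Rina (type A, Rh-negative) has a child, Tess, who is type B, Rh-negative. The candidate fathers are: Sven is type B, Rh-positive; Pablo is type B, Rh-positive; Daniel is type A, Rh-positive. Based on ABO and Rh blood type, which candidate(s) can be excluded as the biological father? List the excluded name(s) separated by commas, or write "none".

A candidate is excluded only if no genotype consistent with his phenotype could produce a type B, Rh-negative child with a type A, Rh-negative mother.
Daniel (type A, Rh+): no genotype consistent with that phenotype can produce a type-B Rh- child with a type-A mother.

Daniel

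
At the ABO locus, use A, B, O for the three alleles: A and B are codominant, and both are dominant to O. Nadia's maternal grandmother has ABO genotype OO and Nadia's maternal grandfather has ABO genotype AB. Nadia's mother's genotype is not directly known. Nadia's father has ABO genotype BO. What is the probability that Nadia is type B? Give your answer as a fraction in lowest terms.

1/2

Nadia's mother's ABO genotype from OO × AB: 1/2 AO, 1/2 BO.
Crossing each possibility with the father BO and summing P(type B): 1/2·1/4 + 1/2·3/4 = 1/2.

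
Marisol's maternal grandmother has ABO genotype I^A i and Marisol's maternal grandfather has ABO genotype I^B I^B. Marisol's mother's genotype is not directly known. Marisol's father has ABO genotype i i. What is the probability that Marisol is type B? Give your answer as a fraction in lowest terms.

1/2

Marisol's mother's ABO genotype from I^A i × I^B I^B: 1/2 I^A I^B, 1/2 I^B i.
Crossing each possibility with the father i i and summing P(type B): 1/2·1/2 + 1/2·1/2 = 1/2.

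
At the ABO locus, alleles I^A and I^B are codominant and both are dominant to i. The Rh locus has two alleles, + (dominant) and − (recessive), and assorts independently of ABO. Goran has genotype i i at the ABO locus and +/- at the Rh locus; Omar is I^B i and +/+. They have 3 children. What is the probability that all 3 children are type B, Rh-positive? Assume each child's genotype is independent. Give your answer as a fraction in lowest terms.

ABO cross i i × I^B i → 1/2 O, 1/2 B.
Rh cross +/- × +/+ → 1 Rh+; so P(type B, Rh-positive) = 1/2 × 1 = 1/2 per child.
All 3 independent: (1/2)^3 = 1/8.

1/8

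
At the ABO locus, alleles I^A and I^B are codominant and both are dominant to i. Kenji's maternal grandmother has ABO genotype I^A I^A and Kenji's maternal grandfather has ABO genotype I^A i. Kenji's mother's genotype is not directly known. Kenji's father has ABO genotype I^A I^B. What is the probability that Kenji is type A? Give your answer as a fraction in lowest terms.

Kenji's mother's ABO genotype from I^A I^A × I^A i: 1/2 I^A I^A, 1/2 I^A i.
Crossing each possibility with the father I^A I^B and summing P(type A): 1/2·1/2 + 1/2·1/2 = 1/2.

1/2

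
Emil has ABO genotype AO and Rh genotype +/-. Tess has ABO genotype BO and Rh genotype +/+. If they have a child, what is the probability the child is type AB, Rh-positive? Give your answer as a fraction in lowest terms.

1/4

ABO cross AO × BO → offspring phenotypes: 1/4 O, 1/4 A, 1/4 B, 1/4 AB.
Rh cross +/- × +/+ → 1 Rh+.
Independent loci: P(type AB, Rh-positive) = 1/4 × 1 = 1/4.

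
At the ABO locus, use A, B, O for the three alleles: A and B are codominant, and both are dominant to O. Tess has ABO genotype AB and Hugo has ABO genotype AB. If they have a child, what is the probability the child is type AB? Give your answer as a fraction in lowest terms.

1/2

ABO cross AB × AB → offspring phenotypes: 1/4 A, 1/4 B, 1/2 AB.
So P(type AB) = 1/2.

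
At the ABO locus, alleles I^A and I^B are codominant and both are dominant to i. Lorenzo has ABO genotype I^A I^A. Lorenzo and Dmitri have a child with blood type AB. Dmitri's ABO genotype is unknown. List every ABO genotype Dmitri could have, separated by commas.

I^A I^B, I^B I^B, I^B i

For each candidate genotype of Dmitri, check whether crossing it with I^A I^A can produce every observed child phenotype.
  I^A I^A → possible child types {A} ✗
  I^A I^B → possible child types {A, AB} ✓
  I^A i → possible child types {A} ✗
  I^B I^B → possible child types {AB} ✓
  I^B i → possible child types {A, AB} ✓
  i i → possible child types {A} ✗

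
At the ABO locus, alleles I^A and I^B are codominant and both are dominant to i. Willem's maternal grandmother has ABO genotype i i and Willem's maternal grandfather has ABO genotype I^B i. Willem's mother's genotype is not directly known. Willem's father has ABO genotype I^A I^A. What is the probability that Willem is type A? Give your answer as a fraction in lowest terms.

3/4

Willem's mother's ABO genotype from i i × I^B i: 1/2 I^B i, 1/2 i i.
Crossing each possibility with the father I^A I^A and summing P(type A): 1/2·1/2 + 1/2·1 = 3/4.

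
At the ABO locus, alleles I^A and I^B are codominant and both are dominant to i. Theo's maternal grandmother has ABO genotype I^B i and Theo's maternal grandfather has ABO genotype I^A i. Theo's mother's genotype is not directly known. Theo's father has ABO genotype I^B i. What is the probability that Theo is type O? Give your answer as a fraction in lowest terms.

1/4

Theo's mother's ABO genotype from I^B i × I^A i: 1/4 I^A I^B, 1/4 I^A i, 1/4 I^B i, 1/4 i i.
Crossing each possibility with the father I^B i and summing P(type O): 1/4·0 + 1/4·1/4 + 1/4·1/4 + 1/4·1/2 = 1/4.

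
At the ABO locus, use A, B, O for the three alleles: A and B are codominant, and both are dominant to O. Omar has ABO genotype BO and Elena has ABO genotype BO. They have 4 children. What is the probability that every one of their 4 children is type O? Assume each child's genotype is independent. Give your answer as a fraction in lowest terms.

ABO cross BO × BO → 1/4 O, 3/4 B.
So P(type O) = 1/4 per child.
All 4 independent: (1/4)^4 = 1/256.

1/256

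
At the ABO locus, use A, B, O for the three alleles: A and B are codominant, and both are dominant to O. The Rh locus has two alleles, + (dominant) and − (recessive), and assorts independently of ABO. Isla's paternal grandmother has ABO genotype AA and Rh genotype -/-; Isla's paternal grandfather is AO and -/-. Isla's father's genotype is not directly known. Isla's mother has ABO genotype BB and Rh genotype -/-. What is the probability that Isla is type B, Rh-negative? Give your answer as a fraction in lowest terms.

Isla's father's ABO genotype from AA × AO: 1/2 AA, 1/2 AO.
Crossing each possibility with the mother BB and summing P(type B): 1/2·0 + 1/2·1/2 = 1/4.
Similarly for Rh via the father's Rh distribution: P(Rh-) = 1.
Independent loci: 1/4 × 1 = 1/4.

1/4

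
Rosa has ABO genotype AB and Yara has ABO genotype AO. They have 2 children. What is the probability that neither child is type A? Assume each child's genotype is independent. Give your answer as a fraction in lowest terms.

1/4

ABO cross AB × AO → 1/2 A, 1/4 B, 1/4 AB.
So P(type A) = 1/2 per child.
P(not type A) = 1/2 for one child; (1/2)^2 = 1/4.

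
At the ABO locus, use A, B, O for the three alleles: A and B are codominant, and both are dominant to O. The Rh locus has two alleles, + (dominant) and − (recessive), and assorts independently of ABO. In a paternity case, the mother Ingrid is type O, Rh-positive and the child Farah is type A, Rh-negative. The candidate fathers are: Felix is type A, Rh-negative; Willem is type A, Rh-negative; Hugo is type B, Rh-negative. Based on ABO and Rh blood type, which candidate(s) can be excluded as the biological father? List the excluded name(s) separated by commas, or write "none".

A candidate is excluded only if no genotype consistent with his phenotype could produce a type A, Rh-negative child with a type O, Rh-positive mother.
Hugo (type B, Rh-): no genotype consistent with that phenotype can produce a type-A Rh- child with a type-O mother.

Hugo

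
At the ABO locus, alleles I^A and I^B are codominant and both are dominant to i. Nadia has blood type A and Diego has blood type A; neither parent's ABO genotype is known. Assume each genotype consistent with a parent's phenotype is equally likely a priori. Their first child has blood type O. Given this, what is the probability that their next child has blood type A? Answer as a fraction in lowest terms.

3/4

Possible genotypes: Nadia ∈ {I^A I^A, I^A i}; Diego ∈ {I^A I^A, I^A i}.
Weight each parental genotype pair by prior × P(type-O child):
  I^A i × I^A i: posterior weight 1; P(next child type A) = 3/4.
Weighted sum = 3/4.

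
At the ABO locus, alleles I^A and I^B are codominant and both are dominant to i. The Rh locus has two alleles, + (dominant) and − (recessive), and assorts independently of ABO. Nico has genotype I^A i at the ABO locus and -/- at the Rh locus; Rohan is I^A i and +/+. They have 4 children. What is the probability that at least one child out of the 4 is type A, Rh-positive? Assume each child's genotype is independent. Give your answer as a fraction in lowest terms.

ABO cross I^A i × I^A i → 1/4 O, 3/4 A.
Rh cross -/- × +/+ → 1 Rh+; so P(type A, Rh-positive) = 3/4 × 1 = 3/4 per child.
P(none) = (1/4)^4 = 1/256; P(at least one) = 1 − 1/256 = 255/256.

255/256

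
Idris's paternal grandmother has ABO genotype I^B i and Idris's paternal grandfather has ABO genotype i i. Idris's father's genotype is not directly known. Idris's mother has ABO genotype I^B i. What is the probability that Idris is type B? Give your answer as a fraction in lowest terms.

Idris's father's ABO genotype from I^B i × i i: 1/2 I^B i, 1/2 i i.
Crossing each possibility with the mother I^B i and summing P(type B): 1/2·3/4 + 1/2·1/2 = 5/8.

5/8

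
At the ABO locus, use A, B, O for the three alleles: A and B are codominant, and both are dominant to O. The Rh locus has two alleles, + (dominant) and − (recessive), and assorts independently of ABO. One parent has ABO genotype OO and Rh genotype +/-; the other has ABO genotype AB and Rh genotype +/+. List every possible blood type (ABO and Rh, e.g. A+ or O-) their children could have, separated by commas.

Gametes from OO × AB give offspring ABO genotypes AO, BO, i.e. phenotypes A, B.
Rh cross +/- × +/+ → phenotypes Rh+.
Combining independently: A+, B+.

A+, B+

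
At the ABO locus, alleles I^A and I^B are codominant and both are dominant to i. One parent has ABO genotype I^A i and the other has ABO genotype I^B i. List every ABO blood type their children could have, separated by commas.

Gametes from I^A i × I^B i give offspring ABO genotypes I^A I^B, I^A i, I^B i, i i, i.e. phenotypes O, A, B, AB.

O, A, B, AB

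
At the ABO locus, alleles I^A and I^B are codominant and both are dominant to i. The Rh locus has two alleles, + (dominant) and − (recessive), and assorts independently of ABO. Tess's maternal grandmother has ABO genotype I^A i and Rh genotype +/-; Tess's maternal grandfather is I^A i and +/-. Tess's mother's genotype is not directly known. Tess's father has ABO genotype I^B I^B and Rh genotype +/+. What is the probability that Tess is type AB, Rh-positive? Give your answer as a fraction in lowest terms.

1/2

Tess's mother's ABO genotype from I^A i × I^A i: 1/4 I^A I^A, 1/2 I^A i, 1/4 i i.
Crossing each possibility with the father I^B I^B and summing P(type AB): 1/4·1 + 1/2·1/2 + 1/4·0 = 1/2.
Similarly for Rh via the mother's Rh distribution: P(Rh+) = 1.
Independent loci: 1/2 × 1 = 1/2.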